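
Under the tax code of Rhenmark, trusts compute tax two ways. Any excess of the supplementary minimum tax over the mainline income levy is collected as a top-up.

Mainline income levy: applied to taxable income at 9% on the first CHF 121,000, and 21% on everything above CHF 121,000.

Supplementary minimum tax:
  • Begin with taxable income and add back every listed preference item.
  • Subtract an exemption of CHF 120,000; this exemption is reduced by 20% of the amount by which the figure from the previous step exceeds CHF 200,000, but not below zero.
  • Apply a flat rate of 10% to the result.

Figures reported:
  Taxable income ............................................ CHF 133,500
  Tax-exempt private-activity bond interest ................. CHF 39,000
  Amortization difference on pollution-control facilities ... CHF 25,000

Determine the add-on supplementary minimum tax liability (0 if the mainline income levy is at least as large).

Supplementary minimum tax:
  Adjusted income: CHF 133,500 + CHF 39,000 + CHF 25,000 = CHF 197,500
  Exemption: CHF 197,500 ≤ CHF 200,000, so full CHF 120,000 applies
  Base: CHF 197,500 − CHF 120,000 = CHF 77,500
  CHF 77,500 × 10% = CHF 7,750

Mainline income levy:
  CHF 121,000 × 9% = CHF 10,890
  CHF 12,500 × 21% = CHF 2,625
  → CHF 13,515

CHF 7,750 ≤ CHF 13,515, so no add-on is due.

CHF 0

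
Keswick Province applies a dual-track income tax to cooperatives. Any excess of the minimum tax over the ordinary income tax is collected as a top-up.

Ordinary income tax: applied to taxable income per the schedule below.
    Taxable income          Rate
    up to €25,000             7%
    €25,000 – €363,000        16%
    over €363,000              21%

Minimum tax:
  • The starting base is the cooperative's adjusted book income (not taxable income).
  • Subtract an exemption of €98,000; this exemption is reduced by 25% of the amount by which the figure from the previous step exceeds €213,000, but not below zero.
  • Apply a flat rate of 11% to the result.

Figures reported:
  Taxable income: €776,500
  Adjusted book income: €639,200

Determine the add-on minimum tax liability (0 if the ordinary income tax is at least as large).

Minimum tax:
  Base (adjusted book income): €639,200
  Exemption: 25% × (€639,200 − €213,000) = €106,550 ≥ €98,000, so the exemption is fully phased out
  Base: €639,200 − €0 = €639,200
  €639,200 × 11% = €70,312

Ordinary income tax:
  €25,000 × 7% = €1,750
  €338,000 × 16% = €54,080
  €413,500 × 21% = €86,835
  → €142,665

€70,312 ≤ €142,665, so no add-on is due.

€0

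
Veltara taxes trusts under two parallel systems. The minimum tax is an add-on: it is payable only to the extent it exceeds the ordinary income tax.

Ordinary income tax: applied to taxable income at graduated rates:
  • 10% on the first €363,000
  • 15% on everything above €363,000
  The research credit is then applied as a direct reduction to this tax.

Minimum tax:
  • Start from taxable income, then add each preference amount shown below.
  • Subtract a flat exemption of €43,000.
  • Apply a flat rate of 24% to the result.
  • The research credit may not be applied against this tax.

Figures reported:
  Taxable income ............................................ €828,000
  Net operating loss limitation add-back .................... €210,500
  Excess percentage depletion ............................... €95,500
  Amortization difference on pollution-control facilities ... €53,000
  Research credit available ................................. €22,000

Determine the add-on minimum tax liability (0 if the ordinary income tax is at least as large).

€190,510

Ordinary income tax:
  €363,000 × 10% = €36,300
  €465,000 × 15% = €69,750
  → €106,050
  Less research credit €22,000 → €84,050

Minimum tax:
  Adjusted income: €828,000 + €210,500 + €95,500 + €53,000 = €1,187,000
  Less exemption €43,000 → base €1,144,000
  €1,144,000 × 24% = €274,560

Excess of minimum tax over ordinary income tax: €274,560 − €84,050 = €190,510.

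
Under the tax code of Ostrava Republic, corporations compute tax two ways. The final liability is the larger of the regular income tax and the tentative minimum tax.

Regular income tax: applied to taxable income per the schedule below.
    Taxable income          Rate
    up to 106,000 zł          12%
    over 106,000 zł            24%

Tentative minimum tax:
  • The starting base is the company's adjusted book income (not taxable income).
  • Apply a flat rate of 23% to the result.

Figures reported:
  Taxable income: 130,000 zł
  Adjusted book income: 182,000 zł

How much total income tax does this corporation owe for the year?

Regular income tax:
  106,000 zł × 12% = 12,720 zł
  24,000 zł × 24% = 5,760 zł
  → 18,480 zł

Tentative minimum tax:
  Base (adjusted book income): 182,000 zł
  182,000 zł × 23% = 41,860 zł

41,860 zł > 18,480 zł, so the tentative minimum tax is the binding amount.

41,860 zł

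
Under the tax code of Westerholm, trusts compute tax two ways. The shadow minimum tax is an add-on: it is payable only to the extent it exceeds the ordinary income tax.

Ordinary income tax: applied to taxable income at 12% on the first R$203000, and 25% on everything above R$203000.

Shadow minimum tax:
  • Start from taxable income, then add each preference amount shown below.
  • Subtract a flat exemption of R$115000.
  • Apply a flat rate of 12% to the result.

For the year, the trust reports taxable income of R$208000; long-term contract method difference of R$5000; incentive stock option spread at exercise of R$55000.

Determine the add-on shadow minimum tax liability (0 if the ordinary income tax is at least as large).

Shadow minimum tax:
  Adjusted income: R$208000 + R$5000 + R$55000 = R$268000
  Less exemption R$115000 → base R$153000
  R$153000 × 12% = R$18360

Ordinary income tax:
  R$203000 × 12% = R$24360
  R$5000 × 25% = R$1250
  → R$25610

R$18360 ≤ R$25610, so no add-on is due.

R$0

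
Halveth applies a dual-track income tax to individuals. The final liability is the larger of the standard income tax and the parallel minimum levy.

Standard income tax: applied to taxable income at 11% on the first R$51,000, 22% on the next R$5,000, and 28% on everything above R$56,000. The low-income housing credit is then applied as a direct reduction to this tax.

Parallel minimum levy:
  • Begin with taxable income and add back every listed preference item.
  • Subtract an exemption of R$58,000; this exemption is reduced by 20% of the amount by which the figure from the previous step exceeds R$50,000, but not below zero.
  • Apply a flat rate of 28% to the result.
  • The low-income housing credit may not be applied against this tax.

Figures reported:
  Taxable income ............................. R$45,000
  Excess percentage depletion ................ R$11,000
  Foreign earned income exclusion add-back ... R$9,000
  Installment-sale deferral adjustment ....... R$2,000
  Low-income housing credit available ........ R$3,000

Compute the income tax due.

R$3,472

Parallel minimum levy:
  Adjusted income: R$45,000 + R$11,000 + R$9,000 + R$2,000 = R$67,000
  Exemption: R$58,000 − 20% × (R$67,000 − R$50,000) = R$58,000 − R$3,400 = R$54,600
  Base: R$67,000 − R$54,600 = R$12,400
  R$12,400 × 28% = R$3,472

Standard income tax:
  R$45,000 × 11% = R$4,950
  Less low-income housing credit R$3,000 → R$1,950

R$3,472 > R$1,950, so the parallel minimum levy is the binding amount.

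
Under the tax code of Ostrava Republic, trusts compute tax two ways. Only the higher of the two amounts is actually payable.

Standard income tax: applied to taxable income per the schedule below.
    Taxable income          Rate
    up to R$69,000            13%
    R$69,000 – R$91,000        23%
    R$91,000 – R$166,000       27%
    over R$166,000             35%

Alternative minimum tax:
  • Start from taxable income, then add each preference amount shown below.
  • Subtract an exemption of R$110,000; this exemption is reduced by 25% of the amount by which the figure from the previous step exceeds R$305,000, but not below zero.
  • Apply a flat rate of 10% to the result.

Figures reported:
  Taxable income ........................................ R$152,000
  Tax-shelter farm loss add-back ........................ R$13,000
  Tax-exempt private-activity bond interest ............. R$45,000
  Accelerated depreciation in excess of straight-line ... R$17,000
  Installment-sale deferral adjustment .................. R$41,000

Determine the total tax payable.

R$30,500

Alternative minimum tax:
  Adjusted income: R$152,000 + R$13,000 + R$45,000 + R$17,000 + R$41,000 = R$268,000
  Exemption: R$268,000 ≤ R$305,000, so full R$110,000 applies
  Base: R$268,000 − R$110,000 = R$158,000
  R$158,000 × 10% = R$15,800

Standard income tax:
  R$69,000 × 13% = R$8,970
  R$22,000 × 23% = R$5,060
  R$61,000 × 27% = R$16,470
  → R$30,500

R$30,500 > R$15,800, so the standard income tax governs.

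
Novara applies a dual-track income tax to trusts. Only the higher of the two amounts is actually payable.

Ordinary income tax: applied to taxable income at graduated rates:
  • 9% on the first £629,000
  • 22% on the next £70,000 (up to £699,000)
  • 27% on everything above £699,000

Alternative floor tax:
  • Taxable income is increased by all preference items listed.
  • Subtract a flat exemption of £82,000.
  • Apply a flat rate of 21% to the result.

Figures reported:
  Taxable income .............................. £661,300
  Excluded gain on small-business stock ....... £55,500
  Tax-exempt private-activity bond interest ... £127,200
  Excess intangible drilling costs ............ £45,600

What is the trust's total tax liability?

£169,596

Ordinary income tax:
  £629,000 × 9% = £56,610
  £32,300 × 22% = £7,106
  → £63,716

Alternative floor tax:
  Adjusted income: £661,300 + £55,500 + £127,200 + £45,600 = £889,600
  Less exemption £82,000 → base £807,600
  £807,600 × 21% = £169,596

£169,596 > £63,716, so the alternative floor tax is the binding amount.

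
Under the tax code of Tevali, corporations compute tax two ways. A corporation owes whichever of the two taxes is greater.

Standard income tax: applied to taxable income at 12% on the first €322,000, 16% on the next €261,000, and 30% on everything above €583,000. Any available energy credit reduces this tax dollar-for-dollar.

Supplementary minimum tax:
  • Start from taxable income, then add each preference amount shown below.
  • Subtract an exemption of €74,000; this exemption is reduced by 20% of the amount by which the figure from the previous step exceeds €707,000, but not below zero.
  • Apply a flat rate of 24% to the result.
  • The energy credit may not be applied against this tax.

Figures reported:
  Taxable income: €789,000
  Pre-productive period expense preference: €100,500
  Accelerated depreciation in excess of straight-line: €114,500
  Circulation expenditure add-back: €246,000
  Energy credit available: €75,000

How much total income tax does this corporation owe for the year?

Standard income tax:
  €322,000 × 12% = €38,640
  €261,000 × 16% = €41,760
  €206,000 × 30% = €61,800
  → €142,200
  Less energy credit €75,000 → €67,200

Supplementary minimum tax:
  Adjusted income: €789,000 + €100,500 + €114,500 + €246,000 = €1,250,000
  Exemption: 20% × (€1,250,000 − €707,000) = €108,600 ≥ €74,000, so the exemption is fully phased out
  Base: €1,250,000 − €0 = €1,250,000
  €1,250,000 × 24% = €300,000

€300,000 > €67,200, so the supplementary minimum tax is the binding amount.

€300,000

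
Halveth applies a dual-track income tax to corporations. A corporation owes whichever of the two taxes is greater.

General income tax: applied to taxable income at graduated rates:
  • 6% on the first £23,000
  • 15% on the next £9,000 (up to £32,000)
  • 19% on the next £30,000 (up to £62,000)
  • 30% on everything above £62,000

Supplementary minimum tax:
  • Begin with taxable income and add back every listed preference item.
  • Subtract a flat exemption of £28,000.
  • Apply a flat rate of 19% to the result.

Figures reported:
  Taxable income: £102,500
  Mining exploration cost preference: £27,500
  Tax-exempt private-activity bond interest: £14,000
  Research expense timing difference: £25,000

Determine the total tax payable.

General income tax:
  £23,000 × 6% = £1,380
  £9,000 × 15% = £1,350
  £30,000 × 19% = £5,700
  £40,500 × 30% = £12,150
  → £20,580

Supplementary minimum tax:
  Adjusted income: £102,500 + £27,500 + £14,000 + £25,000 = £169,000
  Less exemption £28,000 → base £141,000
  £141,000 × 19% = £26,790

£26,790 > £20,580, so the supplementary minimum tax is the binding amount.

£26,790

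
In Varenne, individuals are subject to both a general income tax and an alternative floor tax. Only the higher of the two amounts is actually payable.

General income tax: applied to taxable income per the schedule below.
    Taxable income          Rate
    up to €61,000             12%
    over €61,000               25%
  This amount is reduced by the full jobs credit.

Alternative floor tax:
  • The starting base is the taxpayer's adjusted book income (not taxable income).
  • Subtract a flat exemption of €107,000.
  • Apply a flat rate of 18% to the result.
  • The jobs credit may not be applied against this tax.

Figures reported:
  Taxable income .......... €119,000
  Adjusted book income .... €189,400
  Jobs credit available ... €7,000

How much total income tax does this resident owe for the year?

Alternative floor tax:
  Base (adjusted book income): €189,400
  Less exemption €107,000 → base €82,400
  €82,400 × 18% = €14,832

General income tax:
  €61,000 × 12% = €7,320
  €58,000 × 25% = €14,500
  → €21,820
  Less jobs credit €7,000 → €14,820

€14,832 > €14,820, so the alternative floor tax is the binding amount.

€14,832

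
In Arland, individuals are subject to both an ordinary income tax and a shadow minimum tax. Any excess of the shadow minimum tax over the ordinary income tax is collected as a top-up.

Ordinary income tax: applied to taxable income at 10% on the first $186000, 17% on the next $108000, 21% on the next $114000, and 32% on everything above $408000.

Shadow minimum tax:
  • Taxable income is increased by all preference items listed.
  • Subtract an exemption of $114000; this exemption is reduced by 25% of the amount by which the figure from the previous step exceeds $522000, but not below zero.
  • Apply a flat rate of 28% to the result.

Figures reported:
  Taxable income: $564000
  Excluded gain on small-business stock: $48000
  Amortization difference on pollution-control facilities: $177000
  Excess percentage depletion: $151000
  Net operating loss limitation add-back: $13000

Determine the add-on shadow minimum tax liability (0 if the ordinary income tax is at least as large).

$154270

Ordinary income tax:
  $186000 × 10% = $18600
  $108000 × 17% = $18360
  $114000 × 21% = $23940
  $156000 × 32% = $49920
  → $110820

Shadow minimum tax:
  Adjusted income: $564000 + $48000 + $177000 + $151000 + $13000 = $953000
  Exemption: $114000 − 25% × ($953000 − $522000) = $114000 − $107750 = $6250
  Base: $953000 − $6250 = $946750
  $946750 × 28% = $265090

Excess of shadow minimum tax over ordinary income tax: $265090 − $110820 = $154270.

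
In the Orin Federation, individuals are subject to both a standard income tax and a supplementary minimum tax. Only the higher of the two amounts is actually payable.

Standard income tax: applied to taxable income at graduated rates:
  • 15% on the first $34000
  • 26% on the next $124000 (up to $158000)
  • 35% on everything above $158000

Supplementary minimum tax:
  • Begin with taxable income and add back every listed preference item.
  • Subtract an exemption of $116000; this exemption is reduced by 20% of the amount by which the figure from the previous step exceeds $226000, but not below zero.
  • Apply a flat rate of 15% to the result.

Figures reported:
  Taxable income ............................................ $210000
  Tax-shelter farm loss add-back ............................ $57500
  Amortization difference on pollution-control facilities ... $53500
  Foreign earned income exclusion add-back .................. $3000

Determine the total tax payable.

Standard income tax:
  $34000 × 15% = $5100
  $124000 × 26% = $32240
  $52000 × 35% = $18200
  → $55540

Supplementary minimum tax:
  Adjusted income: $210000 + $57500 + $53500 + $3000 = $324000
  Exemption: $116000 − 20% × ($324000 − $226000) = $116000 − $19600 = $96400
  Base: $324000 − $96400 = $227600
  $227600 × 15% = $34140

$55540 > $34140, so the standard income tax governs.

$55540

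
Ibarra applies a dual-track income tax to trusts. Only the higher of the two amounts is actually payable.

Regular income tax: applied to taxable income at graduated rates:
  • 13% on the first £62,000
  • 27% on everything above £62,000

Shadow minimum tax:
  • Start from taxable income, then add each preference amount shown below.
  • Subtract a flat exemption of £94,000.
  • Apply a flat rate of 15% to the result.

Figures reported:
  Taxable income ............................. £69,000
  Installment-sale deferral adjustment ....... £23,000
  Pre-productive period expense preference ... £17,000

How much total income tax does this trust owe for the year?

£9,950

Regular income tax:
  £62,000 × 13% = £8,060
  £7,000 × 27% = £1,890
  → £9,950

Shadow minimum tax:
  Adjusted income: £69,000 + £23,000 + £17,000 = £109,000
  Less exemption £94,000 → base £15,000
  £15,000 × 15% = £2,250

£9,950 > £2,250, so the regular income tax governs.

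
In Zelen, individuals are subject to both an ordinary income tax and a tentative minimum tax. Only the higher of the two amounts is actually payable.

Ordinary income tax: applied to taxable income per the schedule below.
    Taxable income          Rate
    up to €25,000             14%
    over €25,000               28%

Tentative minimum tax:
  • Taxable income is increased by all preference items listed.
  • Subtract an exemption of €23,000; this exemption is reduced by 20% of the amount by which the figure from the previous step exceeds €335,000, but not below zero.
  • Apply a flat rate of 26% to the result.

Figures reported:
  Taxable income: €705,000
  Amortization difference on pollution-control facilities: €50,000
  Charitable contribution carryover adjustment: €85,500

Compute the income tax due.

Tentative minimum tax:
  Adjusted income: €705,000 + €50,000 + €85,500 = €840,500
  Exemption: 20% × (€840,500 − €335,000) = €101,100 ≥ €23,000, so the exemption is fully phased out
  Base: €840,500 − €0 = €840,500
  €840,500 × 26% = €218,530

Ordinary income tax:
  €25,000 × 14% = €3,500
  €680,000 × 28% = €190,400
  → €193,900

€218,530 > €193,900, so the tentative minimum tax is the binding amount.

€218,530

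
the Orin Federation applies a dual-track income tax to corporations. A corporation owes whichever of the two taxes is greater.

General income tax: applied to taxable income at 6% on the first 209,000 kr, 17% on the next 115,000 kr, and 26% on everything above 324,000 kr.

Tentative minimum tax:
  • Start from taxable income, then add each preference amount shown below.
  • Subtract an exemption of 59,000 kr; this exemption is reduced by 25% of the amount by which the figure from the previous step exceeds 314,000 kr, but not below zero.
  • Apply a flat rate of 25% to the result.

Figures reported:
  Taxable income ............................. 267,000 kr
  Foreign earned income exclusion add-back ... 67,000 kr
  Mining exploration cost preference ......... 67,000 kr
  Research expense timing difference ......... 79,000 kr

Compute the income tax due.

115,625 kr

General income tax:
  209,000 kr × 6% = 12,540 kr
  58,000 kr × 17% = 9,860 kr
  → 22,400 kr

Tentative minimum tax:
  Adjusted income: 267,000 kr + 67,000 kr + 67,000 kr + 79,000 kr = 480,000 kr
  Exemption: 59,000 kr − 25% × (480,000 kr − 314,000 kr) = 59,000 kr − 41,500 kr = 17,500 kr
  Base: 480,000 kr − 17,500 kr = 462,500 kr
  462,500 kr × 25% = 115,625 kr

115,625 kr > 22,400 kr, so the tentative minimum tax is the binding amount.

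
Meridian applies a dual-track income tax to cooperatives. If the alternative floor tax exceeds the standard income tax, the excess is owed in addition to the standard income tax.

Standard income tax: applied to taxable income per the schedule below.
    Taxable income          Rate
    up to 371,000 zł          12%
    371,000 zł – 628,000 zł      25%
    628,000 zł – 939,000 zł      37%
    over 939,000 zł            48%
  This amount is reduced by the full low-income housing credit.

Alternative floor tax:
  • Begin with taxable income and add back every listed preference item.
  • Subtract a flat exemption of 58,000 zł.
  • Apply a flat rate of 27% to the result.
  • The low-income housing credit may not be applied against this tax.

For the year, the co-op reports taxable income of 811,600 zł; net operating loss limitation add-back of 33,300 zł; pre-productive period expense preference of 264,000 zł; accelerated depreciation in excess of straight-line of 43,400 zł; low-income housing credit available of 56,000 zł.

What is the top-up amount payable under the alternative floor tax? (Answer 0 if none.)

Alternative floor tax:
  Adjusted income: 811,600 zł + 33,300 zł + 264,000 zł + 43,400 zł = 1,152,300 zł
  Less exemption 58,000 zł → base 1,094,300 zł
  1,094,300 zł × 27% = 295,461 zł

Standard income tax:
  371,000 zł × 12% = 44,520 zł
  257,000 zł × 25% = 64,250 zł
  183,600 zł × 37% = 67,932 zł
  → 176,702 zł
  Less low-income housing credit 56,000 zł → 120,702 zł

Excess of alternative floor tax over standard income tax: 295,461 zł − 120,702 zł = 174,759 zł.

174,759 zł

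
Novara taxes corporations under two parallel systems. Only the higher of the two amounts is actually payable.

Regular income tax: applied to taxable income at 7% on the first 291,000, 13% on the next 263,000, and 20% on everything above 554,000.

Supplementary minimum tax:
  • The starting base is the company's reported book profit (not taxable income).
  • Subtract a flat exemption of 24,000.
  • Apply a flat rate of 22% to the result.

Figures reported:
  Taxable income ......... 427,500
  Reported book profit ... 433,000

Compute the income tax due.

89,980

Regular income tax:
  291,000 × 7% = 20,370
  136,500 × 13% = 17,745
  → 38,115

Supplementary minimum tax:
  Base (reported book profit): 433,000
  Less exemption 24,000 → base 409,000
  409,000 × 22% = 89,980

89,980 > 38,115, so the supplementary minimum tax is the binding amount.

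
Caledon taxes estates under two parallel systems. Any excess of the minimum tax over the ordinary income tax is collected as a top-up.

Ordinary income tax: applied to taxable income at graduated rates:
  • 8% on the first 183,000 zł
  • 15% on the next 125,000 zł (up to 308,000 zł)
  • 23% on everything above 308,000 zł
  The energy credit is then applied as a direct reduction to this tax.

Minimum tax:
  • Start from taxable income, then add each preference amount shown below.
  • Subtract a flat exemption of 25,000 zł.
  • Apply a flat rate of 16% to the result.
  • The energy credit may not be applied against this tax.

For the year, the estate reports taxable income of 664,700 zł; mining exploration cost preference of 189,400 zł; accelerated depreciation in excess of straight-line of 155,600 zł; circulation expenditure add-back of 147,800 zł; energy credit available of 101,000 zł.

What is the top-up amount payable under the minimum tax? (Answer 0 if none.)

166,769 zł

Ordinary income tax:
  183,000 zł × 8% = 14,640 zł
  125,000 zł × 15% = 18,750 zł
  356,700 zł × 23% = 82,041 zł
  → 115,431 zł
  Less energy credit 101,000 zł → 14,431 zł

Minimum tax:
  Adjusted income: 664,700 zł + 189,400 zł + 155,600 zł + 147,800 zł = 1,157,500 zł
  Less exemption 25,000 zł → base 1,132,500 zł
  1,132,500 zł × 16% = 181,200 zł

Excess of minimum tax over ordinary income tax: 181,200 zł − 14,431 zł = 166,769 zł.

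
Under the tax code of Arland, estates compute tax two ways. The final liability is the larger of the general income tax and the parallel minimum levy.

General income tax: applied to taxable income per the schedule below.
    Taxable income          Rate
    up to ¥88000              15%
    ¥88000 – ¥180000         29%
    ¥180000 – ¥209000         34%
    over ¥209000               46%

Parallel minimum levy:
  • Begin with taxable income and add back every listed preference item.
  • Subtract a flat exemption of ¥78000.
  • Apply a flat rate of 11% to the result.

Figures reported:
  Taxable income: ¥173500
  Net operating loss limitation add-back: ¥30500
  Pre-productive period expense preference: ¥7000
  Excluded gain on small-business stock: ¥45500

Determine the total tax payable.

¥37995

General income tax:
  ¥88000 × 15% = ¥13200
  ¥85500 × 29% = ¥24795
  → ¥37995

Parallel minimum levy:
  Adjusted income: ¥173500 + ¥30500 + ¥7000 + ¥45500 = ¥256500
  Less exemption ¥78000 → base ¥178500
  ¥178500 × 11% = ¥19635

¥37995 > ¥19635, so the general income tax governs.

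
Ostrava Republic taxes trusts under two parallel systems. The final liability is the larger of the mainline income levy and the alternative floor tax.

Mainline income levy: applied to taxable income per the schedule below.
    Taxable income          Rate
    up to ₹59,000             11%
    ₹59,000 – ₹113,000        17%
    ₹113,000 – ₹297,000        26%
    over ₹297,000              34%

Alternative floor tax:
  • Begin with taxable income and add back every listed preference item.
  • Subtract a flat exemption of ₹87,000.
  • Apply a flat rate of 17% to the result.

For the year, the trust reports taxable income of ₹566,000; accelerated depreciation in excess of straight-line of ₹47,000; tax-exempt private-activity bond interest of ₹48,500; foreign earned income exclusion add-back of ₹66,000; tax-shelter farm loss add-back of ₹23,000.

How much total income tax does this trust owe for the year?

₹154,970

Mainline income levy:
  ₹59,000 × 11% = ₹6,490
  ₹54,000 × 17% = ₹9,180
  ₹184,000 × 26% = ₹47,840
  ₹269,000 × 34% = ₹91,460
  → ₹154,970

Alternative floor tax:
  Adjusted income: ₹566,000 + ₹47,000 + ₹48,500 + ₹66,000 + ₹23,000 = ₹750,500
  Less exemption ₹87,000 → base ₹663,500
  ₹663,500 × 17% = ₹112,795

₹154,970 > ₹112,795, so the mainline income levy governs.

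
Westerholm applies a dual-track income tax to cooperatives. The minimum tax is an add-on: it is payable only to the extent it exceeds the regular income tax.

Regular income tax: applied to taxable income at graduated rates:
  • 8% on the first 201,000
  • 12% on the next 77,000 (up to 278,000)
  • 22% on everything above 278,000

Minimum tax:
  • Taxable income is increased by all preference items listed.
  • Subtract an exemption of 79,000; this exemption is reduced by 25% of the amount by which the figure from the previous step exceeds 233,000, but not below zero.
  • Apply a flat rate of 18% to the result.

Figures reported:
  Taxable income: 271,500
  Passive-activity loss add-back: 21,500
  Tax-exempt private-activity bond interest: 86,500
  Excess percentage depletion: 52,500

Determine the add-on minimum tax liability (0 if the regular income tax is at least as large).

47,955

Minimum tax:
  Adjusted income: 271,500 + 21,500 + 86,500 + 52,500 = 432,000
  Exemption: 79,000 − 25% × (432,000 − 233,000) = 79,000 − 49,750 = 29,250
  Base: 432,000 − 29,250 = 402,750
  402,750 × 18% = 72,495

Regular income tax:
  201,000 × 8% = 16,080
  70,500 × 12% = 8,460
  → 24,540

Excess of minimum tax over regular income tax: 72,495 − 24,540 = 47,955.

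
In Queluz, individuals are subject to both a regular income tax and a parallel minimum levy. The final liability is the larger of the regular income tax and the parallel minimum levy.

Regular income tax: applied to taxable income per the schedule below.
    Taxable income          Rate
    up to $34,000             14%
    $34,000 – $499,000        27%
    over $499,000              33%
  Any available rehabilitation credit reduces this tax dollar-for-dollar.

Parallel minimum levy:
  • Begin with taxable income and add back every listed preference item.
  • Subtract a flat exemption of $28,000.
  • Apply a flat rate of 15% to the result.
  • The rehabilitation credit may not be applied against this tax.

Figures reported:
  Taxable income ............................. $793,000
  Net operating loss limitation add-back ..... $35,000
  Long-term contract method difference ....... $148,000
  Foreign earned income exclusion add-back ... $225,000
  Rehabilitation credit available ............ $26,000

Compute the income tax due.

$201,330

Parallel minimum levy:
  Adjusted income: $793,000 + $35,000 + $148,000 + $225,000 = $1,201,000
  Less exemption $28,000 → base $1,173,000
  $1,173,000 × 15% = $175,950

Regular income tax:
  $34,000 × 14% = $4,760
  $465,000 × 27% = $125,550
  $294,000 × 33% = $97,020
  → $227,330
  Less rehabilitation credit $26,000 → $201,330

$201,330 > $175,950, so the regular income tax governs.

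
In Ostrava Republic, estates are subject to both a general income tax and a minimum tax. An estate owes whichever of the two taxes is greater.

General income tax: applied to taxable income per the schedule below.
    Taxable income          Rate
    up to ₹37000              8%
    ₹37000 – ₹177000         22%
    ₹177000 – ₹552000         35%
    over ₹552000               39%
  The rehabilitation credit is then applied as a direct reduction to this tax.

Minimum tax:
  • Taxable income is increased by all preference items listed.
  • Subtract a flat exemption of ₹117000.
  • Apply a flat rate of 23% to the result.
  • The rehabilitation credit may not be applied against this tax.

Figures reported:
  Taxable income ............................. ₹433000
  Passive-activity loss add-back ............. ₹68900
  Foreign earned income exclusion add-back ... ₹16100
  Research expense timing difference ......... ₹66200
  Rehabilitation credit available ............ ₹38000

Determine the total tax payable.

₹107456

General income tax:
  ₹37000 × 8% = ₹2960
  ₹140000 × 22% = ₹30800
  ₹256000 × 35% = ₹89600
  → ₹123360
  Less rehabilitation credit ₹38000 → ₹85360

Minimum tax:
  Adjusted income: ₹433000 + ₹68900 + ₹16100 + ₹66200 = ₹584200
  Less exemption ₹117000 → base ₹467200
  ₹467200 × 23% = ₹107456

₹107456 > ₹85360, so the minimum tax is the binding amount.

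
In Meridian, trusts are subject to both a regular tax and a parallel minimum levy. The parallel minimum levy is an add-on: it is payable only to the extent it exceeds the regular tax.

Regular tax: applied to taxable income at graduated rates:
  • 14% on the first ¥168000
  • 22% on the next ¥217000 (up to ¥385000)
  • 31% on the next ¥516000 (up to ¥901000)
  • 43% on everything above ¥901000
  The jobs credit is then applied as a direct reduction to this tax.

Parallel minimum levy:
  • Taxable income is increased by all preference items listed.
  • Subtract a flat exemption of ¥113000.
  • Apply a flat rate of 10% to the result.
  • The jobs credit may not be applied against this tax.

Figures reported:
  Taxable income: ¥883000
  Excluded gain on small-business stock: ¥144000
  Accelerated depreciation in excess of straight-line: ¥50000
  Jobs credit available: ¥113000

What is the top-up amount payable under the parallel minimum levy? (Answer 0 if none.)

Parallel minimum levy:
  Adjusted income: ¥883000 + ¥144000 + ¥50000 = ¥1077000
  Less exemption ¥113000 → base ¥964000
  ¥964000 × 10% = ¥96400

Regular tax:
  ¥168000 × 14% = ¥23520
  ¥217000 × 22% = ¥47740
  ¥498000 × 31% = ¥154380
  → ¥225640
  Less jobs credit ¥113000 → ¥112640

¥96400 ≤ ¥112640, so no add-on is due.

¥0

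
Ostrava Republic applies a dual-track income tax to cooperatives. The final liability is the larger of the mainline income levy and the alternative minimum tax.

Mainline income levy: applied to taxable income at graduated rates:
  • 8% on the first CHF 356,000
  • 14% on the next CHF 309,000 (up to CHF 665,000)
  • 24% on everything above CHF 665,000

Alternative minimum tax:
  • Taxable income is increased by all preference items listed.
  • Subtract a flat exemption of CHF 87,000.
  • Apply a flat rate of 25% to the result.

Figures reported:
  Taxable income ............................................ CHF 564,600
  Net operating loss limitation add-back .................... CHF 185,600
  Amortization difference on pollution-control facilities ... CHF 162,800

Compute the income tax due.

Alternative minimum tax:
  Adjusted income: CHF 564,600 + CHF 185,600 + CHF 162,800 = CHF 913,000
  Less exemption CHF 87,000 → base CHF 826,000
  CHF 826,000 × 25% = CHF 206,500

Mainline income levy:
  CHF 356,000 × 8% = CHF 28,480
  CHF 208,600 × 14% = CHF 29,204
  → CHF 57,684

CHF 206,500 > CHF 57,684, so the alternative minimum tax is the binding amount.

CHF 206,500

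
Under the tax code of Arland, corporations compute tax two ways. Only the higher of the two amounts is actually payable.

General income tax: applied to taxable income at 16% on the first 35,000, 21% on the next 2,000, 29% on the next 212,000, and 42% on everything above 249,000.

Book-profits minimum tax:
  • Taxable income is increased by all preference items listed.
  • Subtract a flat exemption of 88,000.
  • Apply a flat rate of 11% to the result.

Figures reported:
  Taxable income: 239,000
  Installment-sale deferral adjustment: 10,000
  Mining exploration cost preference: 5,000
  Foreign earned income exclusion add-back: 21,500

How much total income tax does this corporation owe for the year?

64,600

Book-profits minimum tax:
  Adjusted income: 239,000 + 10,000 + 5,000 + 21,500 = 275,500
  Less exemption 88,000 → base 187,500
  187,500 × 11% = 20,625

General income tax:
  35,000 × 16% = 5,600
  2,000 × 21% = 420
  202,000 × 29% = 58,580
  → 64,600

64,600 > 20,625, so the general income tax governs.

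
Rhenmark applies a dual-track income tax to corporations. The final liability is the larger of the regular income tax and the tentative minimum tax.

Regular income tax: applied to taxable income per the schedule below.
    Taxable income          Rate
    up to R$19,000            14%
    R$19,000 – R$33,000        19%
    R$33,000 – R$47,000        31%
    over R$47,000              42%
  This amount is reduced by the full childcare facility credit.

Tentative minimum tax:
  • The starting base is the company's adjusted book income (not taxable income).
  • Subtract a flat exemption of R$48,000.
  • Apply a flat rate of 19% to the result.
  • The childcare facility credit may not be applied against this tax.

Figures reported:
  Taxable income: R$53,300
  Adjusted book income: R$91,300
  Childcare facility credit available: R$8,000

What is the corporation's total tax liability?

R$8,227

Regular income tax:
  R$19,000 × 14% = R$2,660
  R$14,000 × 19% = R$2,660
  R$14,000 × 31% = R$4,340
  R$6,300 × 42% = R$2,646
  → R$12,306
  Less childcare facility credit R$8,000 → R$4,306

Tentative minimum tax:
  Base (adjusted book income): R$91,300
  Less exemption R$48,000 → base R$43,300
  R$43,300 × 19% = R$8,227

R$8,227 > R$4,306, so the tentative minimum tax is the binding amount.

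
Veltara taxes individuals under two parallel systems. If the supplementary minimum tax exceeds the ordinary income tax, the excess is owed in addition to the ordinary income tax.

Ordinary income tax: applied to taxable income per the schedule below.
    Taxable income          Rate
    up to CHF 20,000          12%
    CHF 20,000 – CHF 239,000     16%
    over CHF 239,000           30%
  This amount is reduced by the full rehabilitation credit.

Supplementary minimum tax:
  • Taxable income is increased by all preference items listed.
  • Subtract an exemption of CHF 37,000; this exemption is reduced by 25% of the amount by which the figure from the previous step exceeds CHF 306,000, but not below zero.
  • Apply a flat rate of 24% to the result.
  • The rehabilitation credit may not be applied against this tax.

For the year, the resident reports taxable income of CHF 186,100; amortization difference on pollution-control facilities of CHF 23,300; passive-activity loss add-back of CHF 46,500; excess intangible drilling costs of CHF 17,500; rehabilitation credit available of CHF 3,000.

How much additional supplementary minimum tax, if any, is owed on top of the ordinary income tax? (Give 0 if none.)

CHF 30,760

Ordinary income tax:
  CHF 20,000 × 12% = CHF 2,400
  CHF 166,100 × 16% = CHF 26,576
  → CHF 28,976
  Less rehabilitation credit CHF 3,000 → CHF 25,976

Supplementary minimum tax:
  Adjusted income: CHF 186,100 + CHF 23,300 + CHF 46,500 + CHF 17,500 = CHF 273,400
  Exemption: CHF 273,400 ≤ CHF 306,000, so full CHF 37,000 applies
  Base: CHF 273,400 − CHF 37,000 = CHF 236,400
  CHF 236,400 × 24% = CHF 56,736

Excess of supplementary minimum tax over ordinary income tax: CHF 56,736 − CHF 25,976 = CHF 30,760.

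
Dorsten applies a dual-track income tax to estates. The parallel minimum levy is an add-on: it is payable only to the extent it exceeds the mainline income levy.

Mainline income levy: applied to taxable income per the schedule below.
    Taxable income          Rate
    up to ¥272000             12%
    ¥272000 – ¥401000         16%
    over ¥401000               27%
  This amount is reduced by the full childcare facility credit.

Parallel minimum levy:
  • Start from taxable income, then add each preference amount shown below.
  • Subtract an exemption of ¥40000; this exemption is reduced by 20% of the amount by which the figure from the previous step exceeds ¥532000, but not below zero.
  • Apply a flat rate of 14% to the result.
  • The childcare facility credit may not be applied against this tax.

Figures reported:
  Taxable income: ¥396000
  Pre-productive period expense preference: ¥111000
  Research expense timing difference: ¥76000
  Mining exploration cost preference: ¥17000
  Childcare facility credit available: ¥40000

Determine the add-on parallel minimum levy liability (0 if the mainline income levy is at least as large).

¥67824

Parallel minimum levy:
  Adjusted income: ¥396000 + ¥111000 + ¥76000 + ¥17000 = ¥600000
  Exemption: ¥40000 − 20% × (¥600000 − ¥532000) = ¥40000 − ¥13600 = ¥26400
  Base: ¥600000 − ¥26400 = ¥573600
  ¥573600 × 14% = ¥80304

Mainline income levy:
  ¥272000 × 12% = ¥32640
  ¥124000 × 16% = ¥19840
  → ¥52480
  Less childcare facility credit ¥40000 → ¥12480

Excess of parallel minimum levy over mainline income levy: ¥80304 − ¥12480 = ¥67824.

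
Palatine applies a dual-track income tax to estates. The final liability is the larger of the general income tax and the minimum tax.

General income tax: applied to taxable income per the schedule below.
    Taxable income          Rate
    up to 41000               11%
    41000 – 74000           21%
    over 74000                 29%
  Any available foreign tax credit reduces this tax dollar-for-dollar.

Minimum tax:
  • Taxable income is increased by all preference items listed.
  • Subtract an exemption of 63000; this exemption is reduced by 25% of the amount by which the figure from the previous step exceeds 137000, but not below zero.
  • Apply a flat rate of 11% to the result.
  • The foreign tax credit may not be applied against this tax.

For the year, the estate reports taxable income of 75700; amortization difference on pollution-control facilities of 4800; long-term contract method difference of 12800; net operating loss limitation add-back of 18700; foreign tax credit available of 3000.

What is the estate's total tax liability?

8933

Minimum tax:
  Adjusted income: 75700 + 4800 + 12800 + 18700 = 112000
  Exemption: 112000 ≤ 137000, so full 63000 applies
  Base: 112000 − 63000 = 49000
  49000 × 11% = 5390

General income tax:
  41000 × 11% = 4510
  33000 × 21% = 6930
  1700 × 29% = 493
  → 11933
  Less foreign tax credit 3000 → 8933

8933 > 5390, so the general income tax governs.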